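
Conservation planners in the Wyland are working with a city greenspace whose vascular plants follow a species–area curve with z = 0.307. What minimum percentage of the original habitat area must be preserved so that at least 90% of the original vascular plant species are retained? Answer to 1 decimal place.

71.0%

Need (A_new/A_old)^0.307 = 0.9, so A_new/A_old = 0.9^(1/0.307) = 0.9^3.257
ln(A_new/A_old) = ln 0.9 / 0.307 = -0.1054 / 0.307 = -0.3432
A_new/A_old = e^-0.3432 ≈ 0.7095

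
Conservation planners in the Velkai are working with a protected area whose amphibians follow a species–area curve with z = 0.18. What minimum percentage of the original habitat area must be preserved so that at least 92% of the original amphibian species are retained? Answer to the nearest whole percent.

Need (A_new/A_old)^0.18 = 0.92, so A_new/A_old = 0.92^(1/0.18) = 0.92^5.556
ln(A_new/A_old) = ln 0.92 / 0.18 = -0.0834 / 0.18 = -0.4632
A_new/A_old = e^-0.4632 ≈ 0.6292

63%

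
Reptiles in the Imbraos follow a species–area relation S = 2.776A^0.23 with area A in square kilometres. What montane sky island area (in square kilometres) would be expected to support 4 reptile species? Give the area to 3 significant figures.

4 = 2.776 × A^0.23  ⇒  A^0.23 = 4/2.776 = 1.441
ln A = ln(1.441) / 0.23 = 0.3653 / 0.23 = 1.5882
A = e^1.5882 ≈ 4.895 square kilometres

4.89 square kilometres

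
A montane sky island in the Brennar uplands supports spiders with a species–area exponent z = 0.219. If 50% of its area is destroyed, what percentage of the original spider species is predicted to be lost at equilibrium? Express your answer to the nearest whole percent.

14%

S_new/S_old = (A_new/A_old)^z = 0.5^0.219
= exp(0.219 × ln 0.5) = exp(0.219 × -0.6931) = exp(-0.1518) ≈ 0.8592
Fraction lost = 1 − 0.8592 = 0.1408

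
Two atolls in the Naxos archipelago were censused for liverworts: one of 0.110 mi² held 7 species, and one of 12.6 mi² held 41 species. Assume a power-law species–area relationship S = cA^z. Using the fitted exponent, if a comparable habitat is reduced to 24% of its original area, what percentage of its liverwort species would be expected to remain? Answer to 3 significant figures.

58.7%

z = ln(41/7) / ln(12.6/0.11) = 1.7677 / 4.7410 = 0.3728
S_new/S_old = (A_new/A_old)^z = 0.24^0.3728 = exp(0.3728 × -1.4271) = 0.5874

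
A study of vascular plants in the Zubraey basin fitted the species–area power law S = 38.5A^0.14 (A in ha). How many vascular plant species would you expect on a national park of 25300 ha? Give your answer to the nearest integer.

S = 38.5 × 25300^0.14
ln S = ln 38.5 + 0.14 × ln 25300 = 3.6507 + 0.14 × 10.1386 = 5.0701
S = e^5.0701 ≈ 159.2

159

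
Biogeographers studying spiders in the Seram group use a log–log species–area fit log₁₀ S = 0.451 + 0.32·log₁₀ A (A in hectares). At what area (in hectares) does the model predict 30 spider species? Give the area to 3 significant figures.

1610 hectares

30 = 2.825 × A^0.32  ⇒  A^0.32 = 30/2.825 = 10.62
ln A = ln(10.62) / 0.32 = 2.3627 / 0.32 = 7.3835
A = e^7.3835 ≈ 1609 hectares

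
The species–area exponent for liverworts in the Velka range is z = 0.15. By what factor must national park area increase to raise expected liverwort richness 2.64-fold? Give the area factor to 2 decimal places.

(A₂/A₁)^0.15 = 2.64, so A₂/A₁ = 2.64^(1/0.15) = 2.64^6.667
ln(A₂/A₁) = ln 2.64 / 0.15 = 0.9708 / 0.15 = 6.4719
A₂/A₁ = e^6.4719 ≈ 646.7

646.69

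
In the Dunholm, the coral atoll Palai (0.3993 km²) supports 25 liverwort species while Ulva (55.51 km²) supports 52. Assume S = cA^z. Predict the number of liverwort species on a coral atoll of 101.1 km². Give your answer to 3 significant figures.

56.8

z = ln(52/25) / ln(55.51/0.3993) = 0.7324 / 4.9346 = 0.1484
c = 25 / 0.3993^0.1484 = 25 / 0.8726 = 28.65
S₃ = 28.65 × 101.1^0.1484 = 28.65 × 1.984 ≈ 56.84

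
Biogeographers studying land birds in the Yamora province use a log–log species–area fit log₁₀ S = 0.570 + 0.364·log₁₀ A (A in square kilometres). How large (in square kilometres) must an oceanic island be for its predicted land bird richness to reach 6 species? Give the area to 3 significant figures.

6 = 3.715 × A^0.364  ⇒  A^0.364 = 6/3.715 = 1.615
ln A = ln(1.615) / 0.364 = 0.4793 / 0.364 = 1.3167
A = e^1.3167 ≈ 3.731 square kilometres

3.73 square kilometres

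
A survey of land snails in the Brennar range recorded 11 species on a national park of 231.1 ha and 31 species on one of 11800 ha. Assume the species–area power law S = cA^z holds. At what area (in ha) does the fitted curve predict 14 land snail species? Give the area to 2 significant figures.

580 ha

z = ln(31/11) / ln(11800/231.1) = 1.0361 / 3.9330 = 0.2634
c = 11 / 231.1^0.2634 = 11 / 4.195 = 2.622
A = (14/2.622)^(1/0.2634) ⇒ ln A = ln(5.339)/0.2634 = 6.3583
A = e^6.3583 ≈ 577.3 ha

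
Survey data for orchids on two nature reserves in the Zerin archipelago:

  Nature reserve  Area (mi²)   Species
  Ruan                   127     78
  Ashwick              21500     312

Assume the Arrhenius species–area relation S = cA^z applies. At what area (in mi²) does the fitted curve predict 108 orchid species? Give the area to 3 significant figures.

z = ln(312/78) / ln(21500/127) = 1.3863 / 5.1316 = 0.2701
c = 78 / 127^0.2701 = 78 / 3.701 = 21.07
A = (108/21.07)^(1/0.2701) ⇒ ln A = ln(5.125)/0.2701 = 6.0488
A = e^6.0488 ≈ 423.6 mi²

424 mi²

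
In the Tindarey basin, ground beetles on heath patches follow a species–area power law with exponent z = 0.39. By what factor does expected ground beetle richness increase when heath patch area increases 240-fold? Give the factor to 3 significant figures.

8.48

S₂/S₁ = (A₂/A₁)^z = 240^0.39
ln(S₂/S₁) = 0.39 × ln 240 = 0.39 × 5.4806 = 2.1374
S₂/S₁ = e^2.1374 ≈ 8.478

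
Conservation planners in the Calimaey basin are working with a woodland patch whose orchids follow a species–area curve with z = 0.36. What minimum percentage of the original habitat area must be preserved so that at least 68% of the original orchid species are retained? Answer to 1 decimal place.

Need (A_new/A_old)^0.36 = 0.68, so A_new/A_old = 0.68^(1/0.36) = 0.68^2.778
ln(A_new/A_old) = ln 0.68 / 0.36 = -0.3857 / 0.36 = -1.0713
A_new/A_old = e^-1.0713 ≈ 0.3426

34.3%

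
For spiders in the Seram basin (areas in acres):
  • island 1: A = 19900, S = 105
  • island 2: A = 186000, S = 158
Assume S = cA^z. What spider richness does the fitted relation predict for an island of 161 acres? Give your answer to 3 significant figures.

43.5

z = ln(158/105) / ln(186000/19900) = 0.4086 / 2.2350 = 0.1828
c = 105 / 19900^0.1828 = 105 / 6.109 = 17.19
S₃ = 17.19 × 161^0.1828 = 17.19 × 2.532 ≈ 43.52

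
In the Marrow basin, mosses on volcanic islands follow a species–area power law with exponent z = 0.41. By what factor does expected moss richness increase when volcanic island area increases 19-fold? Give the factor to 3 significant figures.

S₂/S₁ = (A₂/A₁)^z = 19^0.41
ln(S₂/S₁) = 0.41 × ln 19 = 0.41 × 2.9444 = 1.2072
S₂/S₁ = e^1.2072 ≈ 3.344

3.34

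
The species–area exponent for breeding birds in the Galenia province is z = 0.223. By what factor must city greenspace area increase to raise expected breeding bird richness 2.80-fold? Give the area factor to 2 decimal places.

(A₂/A₁)^0.223 = 2.8, so A₂/A₁ = 2.8^(1/0.223) = 2.8^4.484
ln(A₂/A₁) = ln 2.8 / 0.223 = 1.0296 / 0.223 = 4.6171
A₂/A₁ = e^4.6171 ≈ 101.2

101.20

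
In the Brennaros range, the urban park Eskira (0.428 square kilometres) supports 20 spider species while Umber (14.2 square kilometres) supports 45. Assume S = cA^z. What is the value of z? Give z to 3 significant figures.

Taking logs: ln S = ln c + z ln A, so z = (ln S₂ − ln S₁)/(ln A₂ − ln A₁).
z = ln(45/20) / ln(14.2/0.428) = ln(2.25) / ln(33.18) = 0.8109 / 3.5019 = 0.2316

0.232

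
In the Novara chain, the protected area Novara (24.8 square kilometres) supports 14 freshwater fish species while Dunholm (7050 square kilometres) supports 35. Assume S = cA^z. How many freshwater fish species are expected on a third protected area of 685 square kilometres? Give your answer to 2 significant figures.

z = ln(35/14) / ln(7050/24.8) = 0.9163 / 5.6499 = 0.1622
c = 14 / 24.8^0.1622 = 14 / 1.683 = 8.317
S₃ = 8.317 × 685^0.1622 = 8.317 × 2.883 ≈ 23.98

24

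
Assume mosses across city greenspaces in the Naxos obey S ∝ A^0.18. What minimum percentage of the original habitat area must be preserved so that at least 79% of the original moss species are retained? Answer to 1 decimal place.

Need (A_new/A_old)^0.18 = 0.79, so A_new/A_old = 0.79^(1/0.18) = 0.79^5.556
ln(A_new/A_old) = ln 0.79 / 0.18 = -0.2357 / 0.18 = -1.3096
A_new/A_old = e^-1.3096 ≈ 0.2699

27.0%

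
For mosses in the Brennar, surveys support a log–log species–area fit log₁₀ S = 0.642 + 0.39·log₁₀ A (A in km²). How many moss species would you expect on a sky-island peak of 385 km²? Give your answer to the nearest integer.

S = 4.385 × 385^0.39 = 4.385 × 10.19 ≈ 44.7

45 species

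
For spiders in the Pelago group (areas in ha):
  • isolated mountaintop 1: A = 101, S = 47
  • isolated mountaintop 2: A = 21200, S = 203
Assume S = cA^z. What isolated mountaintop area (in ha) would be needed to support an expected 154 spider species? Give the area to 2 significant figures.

z = ln(203/47) / ln(21200/101) = 1.4631 / 5.3466 = 0.2736
c = 47 / 101^0.2736 = 47 / 3.536 = 13.29
A = (154/13.29)^(1/0.2736) ⇒ ln A = ln(11.58)/0.2736 = 8.9522
A = e^8.9522 ≈ 7725 ha

7700 ha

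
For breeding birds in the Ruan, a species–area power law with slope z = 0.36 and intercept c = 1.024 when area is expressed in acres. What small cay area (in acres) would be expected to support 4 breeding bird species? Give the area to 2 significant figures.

44 acres

4 = 1.024 × A^0.36  ⇒  A^0.36 = 4/1.024 = 3.906
ln A = ln(3.906) / 0.36 = 1.3626 / 0.36 = 3.7849
A = e^3.7849 ≈ 44.03 acres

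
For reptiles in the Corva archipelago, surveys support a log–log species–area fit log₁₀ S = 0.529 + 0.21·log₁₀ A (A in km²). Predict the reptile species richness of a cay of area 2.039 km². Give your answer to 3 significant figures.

S = 3.381 × 2.039^0.21
ln S = ln 3.381 + 0.21 × ln 2.039 = 1.2181 + 0.21 × 0.7125 = 1.3677
S = e^1.3677 ≈ 3.926

3.93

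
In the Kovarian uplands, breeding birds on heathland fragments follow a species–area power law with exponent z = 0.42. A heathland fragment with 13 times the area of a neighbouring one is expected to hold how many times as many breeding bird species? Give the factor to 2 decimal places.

S₂/S₁ = (A₂/A₁)^z = 13^0.42
ln(S₂/S₁) = 0.42 × ln 13 = 0.42 × 2.5649 = 1.0773
S₂/S₁ = e^1.0773 ≈ 2.937

2.94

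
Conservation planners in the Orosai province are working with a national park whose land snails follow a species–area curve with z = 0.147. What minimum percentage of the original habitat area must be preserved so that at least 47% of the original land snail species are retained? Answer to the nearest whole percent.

1%

Need (A_new/A_old)^0.147 = 0.47, so A_new/A_old = 0.47^(1/0.147) = 0.47^6.803
ln(A_new/A_old) = ln 0.47 / 0.147 = -0.7550 / 0.147 = -5.1362
A_new/A_old = e^-5.1362 ≈ 0.00588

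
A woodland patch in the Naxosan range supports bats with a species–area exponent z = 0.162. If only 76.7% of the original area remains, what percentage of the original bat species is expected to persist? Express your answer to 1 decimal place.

95.8%

S_new/S_old = (A_new/A_old)^z = 0.767^0.162
= exp(0.162 × ln 0.767) = exp(0.162 × -0.2653) = exp(-0.0430) ≈ 0.9579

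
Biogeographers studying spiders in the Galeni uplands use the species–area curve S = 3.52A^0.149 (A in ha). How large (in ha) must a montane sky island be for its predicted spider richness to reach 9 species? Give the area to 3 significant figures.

9 = 3.52 × A^0.149  ⇒  A^0.149 = 9/3.52 = 2.557
ln A = ln(2.557) / 0.149 = 0.9388 / 0.149 = 6.3004
A = e^6.3004 ≈ 544.8 ha

545 ha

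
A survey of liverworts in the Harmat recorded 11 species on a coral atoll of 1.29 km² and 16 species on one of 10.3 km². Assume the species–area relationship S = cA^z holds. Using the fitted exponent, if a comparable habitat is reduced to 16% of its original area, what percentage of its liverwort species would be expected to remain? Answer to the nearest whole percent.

z = ln(16/11) / ln(10.3/1.29) = 0.3747 / 2.0775 = 0.1804
S_new/S_old = (A_new/A_old)^z = 0.16^0.1804 = exp(0.1804 × -1.8326) = 0.7185

72%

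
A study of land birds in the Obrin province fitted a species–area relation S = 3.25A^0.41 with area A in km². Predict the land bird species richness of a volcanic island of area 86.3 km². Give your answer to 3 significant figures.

20.2

S = 3.25 × 86.3^0.41
ln S = ln 3.25 + 0.41 × ln 86.3 = 1.1787 + 0.41 × 4.4578 = 3.0064
S = e^3.0064 ≈ 20.21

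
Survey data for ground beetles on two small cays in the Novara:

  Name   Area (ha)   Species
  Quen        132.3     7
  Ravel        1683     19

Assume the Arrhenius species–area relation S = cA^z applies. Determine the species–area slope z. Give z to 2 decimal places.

Taking logs: ln S = ln c + z ln A, so z = (ln S₂ − ln S₁)/(ln A₂ − ln A₁).
z = ln(19/7) / ln(1683/132.3) = ln(2.714) / ln(12.72) = 0.9985 / 2.5433 = 0.3926

0.39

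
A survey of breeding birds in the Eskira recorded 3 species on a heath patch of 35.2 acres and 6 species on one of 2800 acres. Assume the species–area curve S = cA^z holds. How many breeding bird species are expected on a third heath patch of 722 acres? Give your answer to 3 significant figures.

4.84

z = ln(6/3) / ln(2800/35.2) = 0.6931 / 4.3763 = 0.1584
c = 3 / 35.2^0.1584 = 3 / 1.758 = 1.707
S₃ = 1.707 × 722^0.1584 = 1.707 × 2.836 ≈ 4.841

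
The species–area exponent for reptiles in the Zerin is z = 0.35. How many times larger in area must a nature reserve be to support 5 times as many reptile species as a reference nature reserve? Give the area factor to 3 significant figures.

99.3

(A₂/A₁)^0.35 = 5, so A₂/A₁ = 5^(1/0.35) = 5^2.857
ln(A₂/A₁) = ln 5 / 0.35 = 1.6094 / 0.35 = 4.5984
A₂/A₁ = e^4.5984 ≈ 99.32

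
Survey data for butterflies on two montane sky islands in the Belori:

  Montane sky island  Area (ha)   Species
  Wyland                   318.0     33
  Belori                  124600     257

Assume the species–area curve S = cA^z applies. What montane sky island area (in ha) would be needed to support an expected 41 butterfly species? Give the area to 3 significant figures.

z = ln(257/33) / ln(124600/318) = 2.0526 / 5.9708 = 0.3438
c = 33 / 318^0.3438 = 33 / 7.249 = 4.553
A = (41/4.553)^(1/0.3438) ⇒ ln A = ln(9.006)/0.3438 = 6.3935
A = e^6.3935 ≈ 597.9 ha

598 ha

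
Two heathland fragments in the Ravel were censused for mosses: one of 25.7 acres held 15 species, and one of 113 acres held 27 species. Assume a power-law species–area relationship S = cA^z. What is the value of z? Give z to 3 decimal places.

0.397

Taking logs: ln S = ln c + z ln A, so z = (ln S₂ − ln S₁)/(ln A₂ − ln A₁).
z = ln(27/15) / ln(113/25.7) = ln(1.8) / ln(4.397) = 0.5878 / 1.4809 = 0.3969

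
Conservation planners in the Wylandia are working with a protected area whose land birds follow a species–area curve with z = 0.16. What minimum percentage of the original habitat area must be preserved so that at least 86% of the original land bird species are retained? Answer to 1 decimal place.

39.0%

Need (A_new/A_old)^0.16 = 0.86, so A_new/A_old = 0.86^(1/0.16) = 0.86^6.25
ln(A_new/A_old) = ln 0.86 / 0.16 = -0.1508 / 0.16 = -0.9426
A_new/A_old = e^-0.9426 ≈ 0.3896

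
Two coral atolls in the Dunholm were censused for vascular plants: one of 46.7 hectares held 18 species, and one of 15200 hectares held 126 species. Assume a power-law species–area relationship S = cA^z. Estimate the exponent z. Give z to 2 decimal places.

0.34

Taking logs: ln S = ln c + z ln A, so z = (ln S₂ − ln S₁)/(ln A₂ − ln A₁).
z = ln(126/18) / ln(15200/46.7) = ln(7) / ln(325.5) = 1.9459 / 5.7853 = 0.3364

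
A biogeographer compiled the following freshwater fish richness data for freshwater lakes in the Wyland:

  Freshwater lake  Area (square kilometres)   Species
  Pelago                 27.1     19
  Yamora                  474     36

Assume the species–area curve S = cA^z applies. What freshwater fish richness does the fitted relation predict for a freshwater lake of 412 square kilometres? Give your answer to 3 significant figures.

34.9

z = ln(36/19) / ln(474/27.1) = 0.6391 / 2.8617 = 0.2233
c = 19 / 27.1^0.2233 = 19 / 2.089 = 9.094
S₃ = 9.094 × 412^0.2233 = 9.094 × 3.837 ≈ 34.89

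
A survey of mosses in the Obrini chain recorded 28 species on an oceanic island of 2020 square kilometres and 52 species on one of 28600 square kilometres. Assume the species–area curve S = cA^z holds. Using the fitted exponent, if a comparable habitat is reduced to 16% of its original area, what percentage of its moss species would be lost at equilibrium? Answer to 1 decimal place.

34.8%

z = ln(52/28) / ln(28600/2020) = 0.6190 / 2.6503 = 0.2336
S_new/S_old = (A_new/A_old)^z = 0.16^0.2336 = exp(0.2336 × -1.8326) = 0.6518
Fraction lost = 1 − 0.6518 = 0.3482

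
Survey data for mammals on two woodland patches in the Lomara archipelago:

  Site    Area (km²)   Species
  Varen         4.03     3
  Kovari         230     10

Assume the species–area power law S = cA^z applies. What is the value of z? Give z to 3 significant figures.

Taking logs: ln S = ln c + z ln A, so z = (ln S₂ − ln S₁)/(ln A₂ − ln A₁).
z = ln(10/3) / ln(230/4.03) = ln(3.333) / ln(57.07) = 1.2040 / 4.0443 = 0.2977

0.298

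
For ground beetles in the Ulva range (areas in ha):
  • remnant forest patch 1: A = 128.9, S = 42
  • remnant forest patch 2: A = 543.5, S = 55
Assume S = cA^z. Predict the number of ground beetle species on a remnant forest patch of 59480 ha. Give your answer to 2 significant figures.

z = ln(55/42) / ln(543.5/128.9) = 0.2697 / 1.4390 = 0.1874
c = 42 / 128.9^0.1874 = 42 / 2.486 = 16.9
S₃ = 16.9 × 59480^0.1874 = 16.9 × 7.847 ≈ 132.6

130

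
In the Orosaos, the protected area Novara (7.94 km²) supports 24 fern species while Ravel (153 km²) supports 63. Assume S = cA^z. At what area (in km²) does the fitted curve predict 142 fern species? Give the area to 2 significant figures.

z = ln(63/24) / ln(153/7.94) = 0.9651 / 2.9585 = 0.3262
c = 24 / 7.94^0.3262 = 24 / 1.966 = 12.21
A = (142/12.21)^(1/0.3262) ⇒ ln A = ln(11.63)/0.3262 = 7.5218
A = e^7.5218 ≈ 1848 km²

1800 km²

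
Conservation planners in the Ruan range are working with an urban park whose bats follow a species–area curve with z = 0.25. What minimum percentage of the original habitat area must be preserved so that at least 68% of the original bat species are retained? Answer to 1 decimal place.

Need (A_new/A_old)^0.25 = 0.68, so A_new/A_old = 0.68^(1/0.25) = 0.68^4
ln(A_new/A_old) = ln 0.68 / 0.25 = -0.3857 / 0.25 = -1.5426
A_new/A_old = e^-1.5426 ≈ 0.2138

21.4%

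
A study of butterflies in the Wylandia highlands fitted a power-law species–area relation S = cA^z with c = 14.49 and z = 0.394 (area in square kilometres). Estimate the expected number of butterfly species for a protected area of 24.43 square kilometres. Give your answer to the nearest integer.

51 species

S = 14.49 × 24.43^0.394
ln S = ln 14.49 + 0.394 × ln 24.43 = 2.6735 + 0.394 × 3.1958 = 3.9326
S = e^3.9326 ≈ 51.04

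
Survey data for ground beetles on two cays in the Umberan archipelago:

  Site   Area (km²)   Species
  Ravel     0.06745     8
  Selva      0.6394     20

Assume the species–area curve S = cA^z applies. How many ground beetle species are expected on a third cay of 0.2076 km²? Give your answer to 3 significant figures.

12.6

z = ln(20/8) / ln(0.6394/0.06745) = 0.9163 / 2.2491 = 0.4074
c = 8 / 0.06745^0.4074 = 8 / 0.3334 = 24
S₃ = 24 × 0.2076^0.4074 = 24 × 0.527 ≈ 12.65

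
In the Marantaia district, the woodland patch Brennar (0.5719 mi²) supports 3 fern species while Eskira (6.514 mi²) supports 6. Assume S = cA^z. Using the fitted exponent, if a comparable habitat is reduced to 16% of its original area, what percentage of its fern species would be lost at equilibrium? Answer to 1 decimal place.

z = ln(6/3) / ln(6.514/0.5719) = 0.6931 / 2.4327 = 0.2849
S_new/S_old = (A_new/A_old)^z = 0.16^0.2849 = exp(0.2849 × -1.8326) = 0.5932
Fraction lost = 1 − 0.5932 = 0.4068

40.7%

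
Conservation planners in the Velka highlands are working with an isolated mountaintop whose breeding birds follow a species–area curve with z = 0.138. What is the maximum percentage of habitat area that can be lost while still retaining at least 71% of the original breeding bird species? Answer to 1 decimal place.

91.6%

Need (A_new/A_old)^0.138 = 0.71, so A_new/A_old = 0.71^(1/0.138) = 0.71^7.246
ln(A_new/A_old) = ln 0.71 / 0.138 = -0.3425 / 0.138 = -2.4818
A_new/A_old = e^-2.4818 ≈ 0.08359
Fraction that can be lost = 1 − 0.08359 = 0.9164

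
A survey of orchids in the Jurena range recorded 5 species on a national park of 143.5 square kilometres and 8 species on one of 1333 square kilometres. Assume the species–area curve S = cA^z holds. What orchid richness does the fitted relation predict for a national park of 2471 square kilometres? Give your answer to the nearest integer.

9

z = ln(8/5) / ln(1333/143.5) = 0.4700 / 2.2289 = 0.2109
c = 5 / 143.5^0.2109 = 5 / 2.85 = 1.754
S₃ = 1.754 × 2471^0.2109 = 1.754 × 5.194 ≈ 9.112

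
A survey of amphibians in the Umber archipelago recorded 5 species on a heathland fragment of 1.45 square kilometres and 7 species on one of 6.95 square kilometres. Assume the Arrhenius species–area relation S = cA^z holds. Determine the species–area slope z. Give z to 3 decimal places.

Taking logs: ln S = ln c + z ln A, so z = (ln S₂ − ln S₁)/(ln A₂ − ln A₁).
z = ln(7/5) / ln(6.95/1.45) = ln(1.4) / ln(4.793) = 0.3365 / 1.5672 = 0.2147

0.215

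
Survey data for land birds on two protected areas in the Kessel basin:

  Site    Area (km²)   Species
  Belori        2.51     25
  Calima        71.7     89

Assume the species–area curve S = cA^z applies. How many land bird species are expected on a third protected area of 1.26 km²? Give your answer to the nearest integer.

z = ln(89/25) / ln(71.7/2.51) = 1.2698 / 3.3522 = 0.3788
c = 25 / 2.51^0.3788 = 25 / 1.417 = 17.64
S₃ = 17.64 × 1.26^0.3788 = 17.64 × 1.091 ≈ 19.26

19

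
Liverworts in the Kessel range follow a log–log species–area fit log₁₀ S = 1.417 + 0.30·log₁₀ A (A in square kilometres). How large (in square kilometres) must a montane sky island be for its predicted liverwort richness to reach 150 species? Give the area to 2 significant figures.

340 square kilometres

150 = 26.12 × A^0.3  ⇒  A^0.3 = 150/26.12 = 5.742
ln A = ln(5.742) / 0.3 = 1.7479 / 0.3 = 5.8262
A = e^5.8262 ≈ 339.1 square kilometres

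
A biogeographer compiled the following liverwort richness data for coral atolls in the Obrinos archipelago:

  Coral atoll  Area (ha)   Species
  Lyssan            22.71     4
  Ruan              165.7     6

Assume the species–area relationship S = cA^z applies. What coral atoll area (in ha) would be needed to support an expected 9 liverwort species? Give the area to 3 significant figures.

1210 ha

z = ln(6/4) / ln(165.7/22.71) = 0.4055 / 1.9874 = 0.2040
c = 4 / 22.71^0.2040 = 4 / 1.891 = 2.115
A = (9/2.115)^(1/0.2040) ⇒ ln A = ln(4.255)/0.2040 = 7.0976
A = e^7.0976 ≈ 1209 ha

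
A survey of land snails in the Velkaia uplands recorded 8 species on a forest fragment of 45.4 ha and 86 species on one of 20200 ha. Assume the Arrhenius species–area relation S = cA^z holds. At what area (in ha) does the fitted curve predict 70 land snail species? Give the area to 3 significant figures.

11900 ha

z = ln(86/8) / ln(20200/45.4) = 2.3749 / 6.0979 = 0.3895
c = 8 / 45.4^0.3895 = 8 / 4.419 = 1.81
A = (70/1.81)^(1/0.3895) ⇒ ln A = ln(38.67)/0.3895 = 9.3849
A = e^9.3849 ≈ 11907 ha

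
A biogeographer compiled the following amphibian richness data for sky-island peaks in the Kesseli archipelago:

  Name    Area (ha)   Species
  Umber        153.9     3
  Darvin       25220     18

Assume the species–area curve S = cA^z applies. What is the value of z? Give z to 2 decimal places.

0.35

Taking logs: ln S = ln c + z ln A, so z = (ln S₂ − ln S₁)/(ln A₂ − ln A₁).
z = ln(18/3) / ln(25220/153.9) = ln(6) / ln(163.9) = 1.7918 / 5.0991 = 0.3514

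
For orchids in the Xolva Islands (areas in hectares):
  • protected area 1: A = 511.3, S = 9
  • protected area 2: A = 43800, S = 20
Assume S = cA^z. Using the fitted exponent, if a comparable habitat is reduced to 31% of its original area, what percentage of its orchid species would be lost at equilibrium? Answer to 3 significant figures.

z = ln(20/9) / ln(43800/511.3) = 0.7985 / 4.4504 = 0.1794
S_new/S_old = (A_new/A_old)^z = 0.31^0.1794 = exp(0.1794 × -1.1712) = 0.8105
Fraction lost = 1 − 0.8105 = 0.1895

19.0%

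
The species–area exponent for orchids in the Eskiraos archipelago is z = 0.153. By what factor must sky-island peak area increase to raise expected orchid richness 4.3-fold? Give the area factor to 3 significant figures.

13800

(A₂/A₁)^0.153 = 4.3, so A₂/A₁ = 4.3^(1/0.153) = 4.3^6.536
ln(A₂/A₁) = ln 4.3 / 0.153 = 1.4586 / 0.153 = 9.5334
A₂/A₁ = e^9.5334 ≈ 13814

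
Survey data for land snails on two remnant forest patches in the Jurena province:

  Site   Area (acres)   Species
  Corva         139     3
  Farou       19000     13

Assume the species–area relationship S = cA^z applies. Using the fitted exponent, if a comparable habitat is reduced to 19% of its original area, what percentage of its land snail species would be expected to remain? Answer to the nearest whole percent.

z = ln(13/3) / ln(19000/139) = 1.4663 / 4.9177 = 0.2982
S_new/S_old = (A_new/A_old)^z = 0.19^0.2982 = exp(0.2982 × -1.6607) = 0.6095

61%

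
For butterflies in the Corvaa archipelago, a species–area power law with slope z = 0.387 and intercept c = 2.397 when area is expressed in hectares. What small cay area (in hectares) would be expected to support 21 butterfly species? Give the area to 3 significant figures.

273 hectares

21 = 2.397 × A^0.387  ⇒  A^0.387 = 21/2.397 = 8.761
ln A = ln(8.761) / 0.387 = 2.1703 / 0.387 = 5.6080
A = e^5.6080 ≈ 272.6 hectares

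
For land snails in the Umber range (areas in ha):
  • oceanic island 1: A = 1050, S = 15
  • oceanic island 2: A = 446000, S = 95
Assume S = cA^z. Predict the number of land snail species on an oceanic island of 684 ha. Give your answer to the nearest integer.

13

z = ln(95/15) / ln(446000/1050) = 1.8458 / 6.0515 = 0.3050
c = 15 / 1050^0.3050 = 15 / 8.347 = 1.797
S₃ = 1.797 × 684^0.3050 = 1.797 × 7.324 ≈ 13.16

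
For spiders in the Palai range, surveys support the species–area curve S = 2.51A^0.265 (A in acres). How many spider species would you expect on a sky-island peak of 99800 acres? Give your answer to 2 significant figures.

S = 2.51 × 99800^0.265 = 2.51 × 21.12 ≈ 53.02

53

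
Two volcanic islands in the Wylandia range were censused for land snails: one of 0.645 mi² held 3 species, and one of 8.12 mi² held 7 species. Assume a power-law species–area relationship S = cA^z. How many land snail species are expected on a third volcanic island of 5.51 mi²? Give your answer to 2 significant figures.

z = ln(7/3) / ln(8.12/0.645) = 0.8473 / 2.5328 = 0.3345
c = 3 / 0.645^0.3345 = 3 / 0.8636 = 3.474
S₃ = 3.474 × 5.51^0.3345 = 3.474 × 1.77 ≈ 6.148

6.1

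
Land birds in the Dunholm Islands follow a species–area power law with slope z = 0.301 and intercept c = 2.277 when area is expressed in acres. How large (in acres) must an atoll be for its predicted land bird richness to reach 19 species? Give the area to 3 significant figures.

19 = 2.277 × A^0.301  ⇒  A^0.301 = 19/2.277 = 8.344
ln A = ln(8.344) / 0.301 = 2.1216 / 0.301 = 7.0484
A = e^7.0484 ≈ 1151 acres

1150 acres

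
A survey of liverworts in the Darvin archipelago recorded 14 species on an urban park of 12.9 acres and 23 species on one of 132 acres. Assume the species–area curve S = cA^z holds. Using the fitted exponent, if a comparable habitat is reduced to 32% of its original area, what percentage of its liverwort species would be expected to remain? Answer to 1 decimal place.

78.4%

z = ln(23/14) / ln(132/12.9) = 0.4964 / 2.3256 = 0.2135
S_new/S_old = (A_new/A_old)^z = 0.32^0.2135 = exp(0.2135 × -1.1394) = 0.7841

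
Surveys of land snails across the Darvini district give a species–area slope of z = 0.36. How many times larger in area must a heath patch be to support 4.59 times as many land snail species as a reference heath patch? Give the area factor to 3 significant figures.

68.9

(A₂/A₁)^0.36 = 4.59, so A₂/A₁ = 4.59^(1/0.36) = 4.59^2.778
ln(A₂/A₁) = ln 4.59 / 0.36 = 1.5239 / 0.36 = 4.2330
A₂/A₁ = e^4.2330 ≈ 68.92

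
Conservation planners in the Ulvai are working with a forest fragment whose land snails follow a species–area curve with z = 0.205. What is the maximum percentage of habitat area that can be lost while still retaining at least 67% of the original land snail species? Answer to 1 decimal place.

85.8%

Need (A_new/A_old)^0.205 = 0.67, so A_new/A_old = 0.67^(1/0.205) = 0.67^4.878
ln(A_new/A_old) = ln 0.67 / 0.205 = -0.4005 / 0.205 = -1.9535
A_new/A_old = e^-1.9535 ≈ 0.1418
Fraction that can be lost = 1 − 0.1418 = 0.8582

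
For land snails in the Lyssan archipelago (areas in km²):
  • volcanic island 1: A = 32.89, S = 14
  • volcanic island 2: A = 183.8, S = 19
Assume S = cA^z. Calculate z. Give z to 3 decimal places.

Taking logs: ln S = ln c + z ln A, so z = (ln S₂ − ln S₁)/(ln A₂ − ln A₁).
z = ln(19/14) / ln(183.8/32.89) = ln(1.357) / ln(5.588) = 0.3054 / 1.7207 = 0.1775

0.177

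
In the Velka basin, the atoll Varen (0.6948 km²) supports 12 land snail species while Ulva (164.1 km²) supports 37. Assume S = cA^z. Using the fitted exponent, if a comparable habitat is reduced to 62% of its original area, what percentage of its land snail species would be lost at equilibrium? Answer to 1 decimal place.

z = ln(37/12) / ln(164.1/0.6948) = 1.1260 / 5.4646 = 0.2061
S_new/S_old = (A_new/A_old)^z = 0.62^0.2061 = exp(0.2061 × -0.4780) = 0.9062
Fraction lost = 1 − 0.9062 = 0.09381

9.4%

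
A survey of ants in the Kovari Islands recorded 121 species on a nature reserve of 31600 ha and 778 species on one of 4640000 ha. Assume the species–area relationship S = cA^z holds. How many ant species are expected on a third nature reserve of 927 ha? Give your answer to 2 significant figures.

z = ln(778/121) / ln(4640000/31600) = 1.8609 / 4.9893 = 0.3730
c = 121 / 31600^0.3730 = 121 / 47.68 = 2.538
S₃ = 2.538 × 927^0.3730 = 2.538 × 12.78 ≈ 32.44

32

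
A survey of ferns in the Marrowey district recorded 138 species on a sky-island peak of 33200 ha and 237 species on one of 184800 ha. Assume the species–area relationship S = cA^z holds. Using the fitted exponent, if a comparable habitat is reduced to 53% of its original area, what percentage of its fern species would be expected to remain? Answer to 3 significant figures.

z = ln(237/138) / ln(184800/33200) = 0.5408 / 1.7167 = 0.3150
S_new/S_old = (A_new/A_old)^z = 0.53^0.3150 = exp(0.3150 × -0.6349) = 0.8187

81.9%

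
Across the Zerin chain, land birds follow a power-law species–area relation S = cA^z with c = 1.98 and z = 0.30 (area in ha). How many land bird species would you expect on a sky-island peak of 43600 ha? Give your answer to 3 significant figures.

48.8

S = 1.98 × 43600^0.3
ln S = ln 1.98 + 0.3 × ln 43600 = 0.6831 + 0.3 × 10.6828 = 3.8879
S = e^3.8879 ≈ 48.81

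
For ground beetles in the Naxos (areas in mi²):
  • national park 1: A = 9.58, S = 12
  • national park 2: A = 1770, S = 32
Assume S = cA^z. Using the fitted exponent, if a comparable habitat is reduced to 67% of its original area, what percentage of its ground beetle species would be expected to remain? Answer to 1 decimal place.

92.7%

z = ln(32/12) / ln(1770/9.58) = 0.9808 / 5.2191 = 0.1879
S_new/S_old = (A_new/A_old)^z = 0.67^0.1879 = exp(0.1879 × -0.4005) = 0.9275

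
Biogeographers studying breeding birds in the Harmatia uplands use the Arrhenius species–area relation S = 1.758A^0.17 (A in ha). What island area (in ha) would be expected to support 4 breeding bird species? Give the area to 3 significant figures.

4 = 1.758 × A^0.17  ⇒  A^0.17 = 4/1.758 = 2.275
ln A = ln(2.275) / 0.17 = 0.8221 / 0.17 = 4.8360
A = e^4.8360 ≈ 126 ha

126 ha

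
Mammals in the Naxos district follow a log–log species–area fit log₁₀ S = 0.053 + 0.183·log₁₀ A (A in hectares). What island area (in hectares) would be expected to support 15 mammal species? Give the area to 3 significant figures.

1370000 hectares

15 = 1.13 × A^0.183  ⇒  A^0.183 = 15/1.13 = 13.28
ln A = ln(13.28) / 0.183 = 2.5860 / 0.183 = 14.1312
A = e^14.1312 ≈ 1371231 hectares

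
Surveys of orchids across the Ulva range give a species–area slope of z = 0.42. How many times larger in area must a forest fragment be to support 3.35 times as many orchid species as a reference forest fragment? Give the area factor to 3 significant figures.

(A₂/A₁)^0.42 = 3.35, so A₂/A₁ = 3.35^(1/0.42) = 3.35^2.381
ln(A₂/A₁) = ln 3.35 / 0.42 = 1.2090 / 0.42 = 2.8785
A₂/A₁ = e^2.8785 ≈ 17.79

17.8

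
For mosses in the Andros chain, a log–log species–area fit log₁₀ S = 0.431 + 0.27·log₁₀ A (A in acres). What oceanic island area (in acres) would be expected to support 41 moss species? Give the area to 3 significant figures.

23800 acres

41 = 2.698 × A^0.27  ⇒  A^0.27 = 41/2.698 = 15.2
ln A = ln(15.2) / 0.27 = 2.7212 / 0.27 = 10.0784
A = e^10.0784 ≈ 23822 acres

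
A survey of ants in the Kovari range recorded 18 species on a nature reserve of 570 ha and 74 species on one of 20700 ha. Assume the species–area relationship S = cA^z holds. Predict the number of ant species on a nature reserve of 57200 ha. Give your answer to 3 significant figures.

z = ln(74/18) / ln(20700/570) = 1.4137 / 3.5923 = 0.3935
c = 18 / 570^0.3935 = 18 / 12.15 = 1.482
S₃ = 1.482 × 57200^0.3935 = 1.482 × 74.51 ≈ 110.4

110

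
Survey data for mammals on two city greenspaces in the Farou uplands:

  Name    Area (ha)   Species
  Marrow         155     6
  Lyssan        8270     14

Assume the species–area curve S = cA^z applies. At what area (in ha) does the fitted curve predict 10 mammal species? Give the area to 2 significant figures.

1700 ha

z = ln(14/6) / ln(8270/155) = 0.8473 / 3.9770 = 0.2131
c = 6 / 155^0.2131 = 6 / 2.929 = 2.049
A = (10/2.049)^(1/0.2131) ⇒ ln A = ln(4.881)/0.2131 = 7.4411
A = e^7.4411 ≈ 1705 ha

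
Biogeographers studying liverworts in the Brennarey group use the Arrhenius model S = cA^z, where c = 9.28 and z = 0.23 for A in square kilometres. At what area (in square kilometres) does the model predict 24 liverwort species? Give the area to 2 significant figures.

24 = 9.28 × A^0.23  ⇒  A^0.23 = 24/9.28 = 2.586
ln A = ln(2.586) / 0.23 = 0.9502 / 0.23 = 4.1313
A = e^4.1313 ≈ 62.26 square kilometres

62 square kilometres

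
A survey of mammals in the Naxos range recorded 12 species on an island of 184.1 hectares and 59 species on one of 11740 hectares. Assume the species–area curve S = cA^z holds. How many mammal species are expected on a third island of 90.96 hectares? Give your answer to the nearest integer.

z = ln(59/12) / ln(11740/184.1) = 1.5926 / 4.1553 = 0.3833
c = 12 / 184.1^0.3833 = 12 / 7.382 = 1.626
S₃ = 1.626 × 90.96^0.3833 = 1.626 × 5.634 ≈ 9.158

9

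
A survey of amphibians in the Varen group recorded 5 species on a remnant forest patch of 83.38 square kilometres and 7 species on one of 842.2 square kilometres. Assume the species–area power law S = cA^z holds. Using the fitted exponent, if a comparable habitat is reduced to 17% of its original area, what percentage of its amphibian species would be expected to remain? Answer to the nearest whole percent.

77%

z = ln(7/5) / ln(842.2/83.38) = 0.3365 / 2.3126 = 0.1455
S_new/S_old = (A_new/A_old)^z = 0.17^0.1455 = exp(0.1455 × -1.7720) = 0.7727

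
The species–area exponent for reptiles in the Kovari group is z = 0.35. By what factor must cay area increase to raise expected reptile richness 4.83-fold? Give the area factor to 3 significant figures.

(A₂/A₁)^0.35 = 4.83, so A₂/A₁ = 4.83^(1/0.35) = 4.83^2.857
ln(A₂/A₁) = ln 4.83 / 0.35 = 1.5748 / 0.35 = 4.4996
A₂/A₁ = e^4.4996 ≈ 89.98

90.0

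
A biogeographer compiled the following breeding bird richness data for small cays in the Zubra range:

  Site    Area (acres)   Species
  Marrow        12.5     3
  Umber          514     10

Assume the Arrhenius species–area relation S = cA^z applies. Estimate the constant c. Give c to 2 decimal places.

1.32

z = ln(S₂/S₁) / ln(A₂/A₁) = ln(10/3) / ln(514/12.5) = 1.2040 / 3.7165 = 0.3240
c = S₁ / A₁^z = 3 / 12.5^0.3240 = 3 / 2.266 = 1.324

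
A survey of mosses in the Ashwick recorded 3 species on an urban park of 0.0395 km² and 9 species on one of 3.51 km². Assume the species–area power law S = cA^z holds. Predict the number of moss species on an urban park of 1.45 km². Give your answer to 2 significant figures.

z = ln(9/3) / ln(3.51/0.0395) = 1.0986 / 4.4871 = 0.2448
c = 3 / 0.0395^0.2448 = 3 / 0.4533 = 6.618
S₃ = 6.618 × 1.45^0.2448 = 6.618 × 1.095 ≈ 7.248

7.2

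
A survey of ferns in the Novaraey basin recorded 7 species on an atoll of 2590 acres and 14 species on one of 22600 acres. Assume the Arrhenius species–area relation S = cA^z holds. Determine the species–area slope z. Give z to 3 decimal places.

0.320

Taking logs: ln S = ln c + z ln A, so z = (ln S₂ − ln S₁)/(ln A₂ − ln A₁).
z = ln(14/7) / ln(22600/2590) = ln(2) / ln(8.726) = 0.6931 / 2.1663 = 0.3200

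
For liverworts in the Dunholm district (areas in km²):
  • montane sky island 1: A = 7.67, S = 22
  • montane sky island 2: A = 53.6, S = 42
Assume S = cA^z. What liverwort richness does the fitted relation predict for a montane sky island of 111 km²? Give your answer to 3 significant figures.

53.5

z = ln(42/22) / ln(53.6/7.67) = 0.6466 / 1.9442 = 0.3326
c = 22 / 7.67^0.3326 = 22 / 1.969 = 11.17
S₃ = 11.17 × 111^0.3326 = 11.17 × 4.789 ≈ 53.51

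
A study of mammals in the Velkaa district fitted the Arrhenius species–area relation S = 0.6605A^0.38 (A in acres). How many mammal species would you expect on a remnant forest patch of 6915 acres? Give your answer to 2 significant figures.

S = 0.6605 × 6915^0.38
ln S = ln 0.6605 + 0.38 × ln 6915 = -0.4148 + 0.38 × 8.8414 = 2.9450
S = e^2.9450 ≈ 19.01

19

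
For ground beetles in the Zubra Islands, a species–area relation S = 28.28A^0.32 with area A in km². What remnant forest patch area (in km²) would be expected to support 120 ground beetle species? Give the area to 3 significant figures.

91.5 km²

120 = 28.28 × A^0.32  ⇒  A^0.32 = 120/28.28 = 4.243
ln A = ln(4.243) / 0.32 = 1.4453 / 0.32 = 4.5167
A = e^4.5167 ≈ 91.53 km²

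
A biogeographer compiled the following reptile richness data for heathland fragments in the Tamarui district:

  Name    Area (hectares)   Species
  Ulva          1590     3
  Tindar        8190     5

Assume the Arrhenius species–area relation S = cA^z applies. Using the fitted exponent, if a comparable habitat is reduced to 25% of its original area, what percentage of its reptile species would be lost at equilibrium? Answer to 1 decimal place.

35.1%

z = ln(5/3) / ln(8190/1590) = 0.5108 / 1.6392 = 0.3116
S_new/S_old = (A_new/A_old)^z = 0.25^0.3116 = exp(0.3116 × -1.3863) = 0.6492
Fraction lost = 1 − 0.6492 = 0.3508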